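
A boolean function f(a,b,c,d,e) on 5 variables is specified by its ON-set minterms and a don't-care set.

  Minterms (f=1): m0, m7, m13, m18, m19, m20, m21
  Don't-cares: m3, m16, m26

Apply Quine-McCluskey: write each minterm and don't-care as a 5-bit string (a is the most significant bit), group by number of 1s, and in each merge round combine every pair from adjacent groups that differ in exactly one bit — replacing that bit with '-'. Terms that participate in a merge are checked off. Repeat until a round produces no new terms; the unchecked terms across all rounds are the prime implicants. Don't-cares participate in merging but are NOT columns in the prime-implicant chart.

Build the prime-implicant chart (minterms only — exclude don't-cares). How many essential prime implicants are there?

4

[col 0] 00000*, 00011*, 00111*, 01101, 10000*, 10010*, 10011*, 10100*, 10101*, 11010*
[col 1] -0000, -0011, 00-11, 1-010, 10-00, 100-0, 1001-, 1010-
Prime implicants: -0000, -0011, 00-11, 01101, 1-010, 10-00, 100-0, 1001-, 1010-
PI chart (minterm → PIs covering it):
  0 | -0000  (sole → essential)
  7 | 00-11  (sole → essential)
  13 | 01101  (sole → essential)
  18 | 1-010,100-0,1001-
  19 | -0011,1001-
  20 | 10-00,1010-
  21 | 1010-  (sole → essential)
Essential prime implicants: -0000, 00-11, 01101, 1010-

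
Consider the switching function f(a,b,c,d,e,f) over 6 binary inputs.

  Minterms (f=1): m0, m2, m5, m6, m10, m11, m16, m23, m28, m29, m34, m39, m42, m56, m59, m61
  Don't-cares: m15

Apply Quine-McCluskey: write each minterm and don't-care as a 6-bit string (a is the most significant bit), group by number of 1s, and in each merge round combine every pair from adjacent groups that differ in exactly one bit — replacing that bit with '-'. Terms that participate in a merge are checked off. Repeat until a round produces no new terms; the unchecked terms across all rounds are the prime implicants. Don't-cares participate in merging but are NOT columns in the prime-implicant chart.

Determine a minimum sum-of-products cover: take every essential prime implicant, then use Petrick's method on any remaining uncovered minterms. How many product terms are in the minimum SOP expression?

11

size-2^0 implicants → 000000(✓)  000010(✓)  000101  000110(✓)  001010(✓)  001011(✓)  001111(✓)  010000(✓)  010111  011100(✓)  011101(✓)  100010(✓)  100111  101010(✓)  111000  111011  111101(✓)
size-2^1 implicants → -00010(✓)  -01010(✓)  -11101  0-0000  00-010(✓)  000-10  0000-0  001-11  00101-  01110-  10-010(✓)
size-2^2 implicants → -0-010
Unchecked terms (primes): -0-010, -11101, 0-0000, 000-10, 0000-0, 000101, 001-11, 00101-, 010111, 01110-, 100111, 111000, 111011
Minterm coverage:
  m0 ⊆ 0-0000,0000-0
  m2 ⊆ -0-010,000-10,0000-0
  m5 ⊆ 000101 [E]
  m6 ⊆ 000-10 [E]
  m10 ⊆ -0-010,00101-
  m11 ⊆ 001-11,00101-
  m16 ⊆ 0-0000 [E]
  m23 ⊆ 010111 [E]
  m28 ⊆ 01110- [E]
  m29 ⊆ -11101,01110-
  m34 ⊆ -0-010 [E]
  m39 ⊆ 100111 [E]
  m42 ⊆ -0-010 [E]
  m56 ⊆ 111000 [E]
  m59 ⊆ 111011 [E]
  m61 ⊆ -11101 [E]
E = {-0-010, -11101, 0-0000, 000-10, 000101, 010111, 01110-, 100111, 111000, 111011}
Petrick residual → 001-11
Cover = b'd'ef' + bcde'f + a'c'd'e'f' + a'b'c'ef' + a'b'c'de'f + a'b'cef + a'bc'def + a'bcde' + ab'c'def + abcd'e'f' + abcd'ef  |cover|=11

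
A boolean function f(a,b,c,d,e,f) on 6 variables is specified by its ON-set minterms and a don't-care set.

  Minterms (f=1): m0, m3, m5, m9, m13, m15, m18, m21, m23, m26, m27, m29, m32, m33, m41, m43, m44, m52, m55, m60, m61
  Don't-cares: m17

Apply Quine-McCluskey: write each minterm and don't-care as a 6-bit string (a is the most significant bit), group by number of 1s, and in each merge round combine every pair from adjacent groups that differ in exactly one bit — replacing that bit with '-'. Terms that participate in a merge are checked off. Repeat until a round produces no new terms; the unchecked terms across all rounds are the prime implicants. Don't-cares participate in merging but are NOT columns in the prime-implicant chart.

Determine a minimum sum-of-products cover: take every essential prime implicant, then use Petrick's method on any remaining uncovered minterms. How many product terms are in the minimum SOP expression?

Round 0: 000000✓ 000011 000101✓ 001001✓ 001101✓ 001111✓ 010001✓ 010010✓ 010101✓ 010111✓ 011010✓ 011011✓ 011101✓ 100000✓ 100001✓ 101001✓ 101011✓ 101100✓ 110100✓ 110111✓ 111100✓ 111101✓
Round 1: -00000 -01001 -10111 -11101 0-0101✓ 0-1101✓ 00-101✓ 001-01 0011-1 01-010 01-101✓ 010-01 0101-1 01101- 1-1100 10-001 10000- 1010-1 11-100 11110-
Round 2: 0--101
PIs = {-00000, -01001, -10111, -11101, 0--101, 000011, 001-01, 0011-1, 01-010, 010-01, 0101-1, 01101-, 1-1100, 10-001, 10000-, 1010-1, 11-100, 11110-}
Coverage chart:
  m0: -00000 ←essential
  m3: 000011 ←essential
  m5: 0--101 ←essential
  m9: -01001,001-01
  m13: 0--101,001-01,0011-1
  m15: 0011-1 ←essential
  m18: 01-010 ←essential
  m21: 0--101,010-01,0101-1
  m23: -10111,0101-1
  m26: 01-010,01101-
  m27: 01101- ←essential
  m29: -11101,0--101
  m32: -00000,10000-
  m33: 10-001,10000-
  m41: -01001,10-001,1010-1
  m43: 1010-1 ←essential
  m44: 1-1100 ←essential
  m52: 11-100 ←essential
  m55: -10111 ←essential
  m60: 1-1100,11-100,11110-
  m61: -11101,11110-
Essential: -00000, -10111, 0--101, 000011, 0011-1, 01-010, 01101-, 1-1100, 1010-1, 11-100
Petrick residual → -01001, -11101, 10-001
Min cover (13 terms): b'c'd'e'f' + b'cd'e'f + bc'def + bcde'f + a'de'f + a'b'c'd'ef + a'b'cdf + a'bd'ef' + a'bcd'e + acde'f' + ab'd'e'f + ab'cd'f + abde'f'

13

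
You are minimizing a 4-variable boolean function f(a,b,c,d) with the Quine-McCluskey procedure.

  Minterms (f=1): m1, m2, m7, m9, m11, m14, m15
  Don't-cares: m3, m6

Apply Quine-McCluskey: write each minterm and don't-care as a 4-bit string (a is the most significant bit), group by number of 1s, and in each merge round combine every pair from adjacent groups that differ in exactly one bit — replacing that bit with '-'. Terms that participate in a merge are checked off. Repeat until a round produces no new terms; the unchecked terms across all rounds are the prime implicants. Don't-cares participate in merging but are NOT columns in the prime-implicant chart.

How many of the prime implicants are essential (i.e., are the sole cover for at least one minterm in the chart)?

3

Round 0: 0001✓ 0010✓ 0011✓ 0110✓ 0111✓ 1001✓ 1011✓ 1110✓ 1111✓
Round 1: -001✓ -011✓ -110✓ -111✓ 0-10✓ 0-11✓ 00-1✓ 001-✓ 011-✓ 1-11✓ 10-1✓ 111-✓
Round 2: --11 -0-1 -11- 0-1-
PIs = {--11, -0-1, -11-, 0-1-}
Coverage chart:
  m1: -0-1 ←essential
  m2: 0-1- ←essential
  m7: --11,-11-,0-1-
  m9: -0-1 ←essential
  m11: --11,-0-1
  m14: -11- ←essential
  m15: --11,-11-
Essential: -0-1, -11-, 0-1-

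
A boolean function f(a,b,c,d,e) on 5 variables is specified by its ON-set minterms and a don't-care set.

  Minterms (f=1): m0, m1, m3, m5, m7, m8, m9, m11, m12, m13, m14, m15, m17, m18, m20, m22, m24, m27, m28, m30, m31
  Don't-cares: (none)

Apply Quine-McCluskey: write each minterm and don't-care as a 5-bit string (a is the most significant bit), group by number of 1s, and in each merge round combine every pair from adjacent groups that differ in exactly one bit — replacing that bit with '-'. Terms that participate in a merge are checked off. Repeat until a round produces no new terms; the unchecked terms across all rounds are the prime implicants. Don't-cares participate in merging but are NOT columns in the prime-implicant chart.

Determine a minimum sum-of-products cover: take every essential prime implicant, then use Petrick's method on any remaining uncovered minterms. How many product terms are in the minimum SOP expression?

[col 0] 00000*, 00001*, 00011*, 00101*, 00111*, 01000*, 01001*, 01011*, 01100*, 01101*, 01110*, 01111*, 10001*, 10010*, 10100*, 10110*, 11000*, 11011*, 11100*, 11110*, 11111*
[col 1] -0001, -1000*, -1011*, -1100*, -1110*, -1111*, 0-000*, 0-001*, 0-011*, 0-101*, 0-111*, 00-01*, 00-11*, 000-1*, 0000-*, 001-1*, 01-00*, 01-01*, 01-11*, 010-1*, 0100-*, 011-0*, 011-1*, 0110-*, 0111-*, 1-100*, 1-110*, 10-10, 101-0*, 11-00*, 11-11*, 111-0*, 1111-*
[col 2] -1-00, -1-11, -11-0, -111-, 0--01*, 0--11*, 0-0-1*, 0-00-, 0-1-1*, 00--1*, 01--1*, 01-0-, 011--, 1-1-0
[col 3] 0---1
Prime implicants: -0001, -1-00, -1-11, -11-0, -111-, 0---1, 0-00-, 01-0-, 011--, 1-1-0, 10-10
PI chart (minterm → PIs covering it):
  0 | 0-00-  (sole → essential)
  1 | -0001,0---1,0-00-
  3 | 0---1  (sole → essential)
  5 | 0---1  (sole → essential)
  7 | 0---1  (sole → essential)
  8 | -1-00,0-00-,01-0-
  9 | 0---1,0-00-,01-0-
  11 | -1-11,0---1
  12 | -1-00,-11-0,01-0-,011--
  13 | 0---1,01-0-,011--
  14 | -11-0,-111-,011--
  15 | -1-11,-111-,0---1,011--
  17 | -0001  (sole → essential)
  18 | 10-10  (sole → essential)
  20 | 1-1-0  (sole → essential)
  22 | 1-1-0,10-10
  24 | -1-00  (sole → essential)
  27 | -1-11  (sole → essential)
  28 | -1-00,-11-0,1-1-0
  30 | -11-0,-111-,1-1-0
  31 | -1-11,-111-
Essential prime implicants: -0001, -1-00, -1-11, 0---1, 0-00-, 1-1-0, 10-10
Petrick residual → -11-0
Minimum SOP uses 8 PIs: b'c'd'e + bd'e' + bde + bce' + a'e + a'c'd' + ace' + ab'de'

8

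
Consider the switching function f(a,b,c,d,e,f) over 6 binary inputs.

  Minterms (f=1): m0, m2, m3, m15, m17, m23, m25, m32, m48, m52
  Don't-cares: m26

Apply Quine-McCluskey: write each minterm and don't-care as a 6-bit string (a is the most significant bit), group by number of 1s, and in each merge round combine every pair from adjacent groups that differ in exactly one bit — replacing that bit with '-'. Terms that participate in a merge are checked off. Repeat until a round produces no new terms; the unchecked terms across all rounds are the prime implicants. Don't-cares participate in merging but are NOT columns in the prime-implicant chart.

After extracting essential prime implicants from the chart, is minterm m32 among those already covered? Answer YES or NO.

size-2^0 implicants → 000000(✓)  000010(✓)  000011(✓)  001111  010001(✓)  010111  011001(✓)  011010  100000(✓)  110000(✓)  110100(✓)
size-2^1 implicants → -00000  0000-0  00001-  01-001  1-0000  110-00
Unchecked terms (primes): -00000, 0000-0, 00001-, 001111, 01-001, 010111, 011010, 1-0000, 110-00
Minterm coverage:
  m0 ⊆ -00000,0000-0
  m2 ⊆ 0000-0,00001-
  m3 ⊆ 00001- [E]
  m15 ⊆ 001111 [E]
  m17 ⊆ 01-001 [E]
  m23 ⊆ 010111 [E]
  m25 ⊆ 01-001 [E]
  m32 ⊆ -00000,1-0000
  m48 ⊆ 1-0000,110-00
  m52 ⊆ 110-00 [E]
E = {00001-, 001111, 01-001, 010111, 110-00}

NO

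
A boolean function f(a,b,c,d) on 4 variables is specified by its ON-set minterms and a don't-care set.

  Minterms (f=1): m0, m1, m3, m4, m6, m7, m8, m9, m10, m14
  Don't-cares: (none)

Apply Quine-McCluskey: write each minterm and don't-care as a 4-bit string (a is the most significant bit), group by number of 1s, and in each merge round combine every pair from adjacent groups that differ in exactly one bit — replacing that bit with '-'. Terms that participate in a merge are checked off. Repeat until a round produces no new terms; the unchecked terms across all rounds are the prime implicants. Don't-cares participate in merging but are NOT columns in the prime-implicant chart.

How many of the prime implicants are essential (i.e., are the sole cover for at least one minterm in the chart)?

1

size-2^0 implicants → 0000(✓)  0001(✓)  0011(✓)  0100(✓)  0110(✓)  0111(✓)  1000(✓)  1001(✓)  1010(✓)  1110(✓)
size-2^1 implicants → -000(✓)  -001(✓)  -110  0-00  0-11  00-1  000-(✓)  01-0  011-  1-10  10-0  100-(✓)
size-2^2 implicants → -00-
Unchecked terms (primes): -00-, -110, 0-00, 0-11, 00-1, 01-0, 011-, 1-10, 10-0
Minterm coverage:
  m0 ⊆ -00-,0-00
  m1 ⊆ -00-,00-1
  m3 ⊆ 0-11,00-1
  m4 ⊆ 0-00,01-0
  m6 ⊆ -110,01-0,011-
  m7 ⊆ 0-11,011-
  m8 ⊆ -00-,10-0
  m9 ⊆ -00- [E]
  m10 ⊆ 1-10,10-0
  m14 ⊆ -110,1-10
E = {-00-}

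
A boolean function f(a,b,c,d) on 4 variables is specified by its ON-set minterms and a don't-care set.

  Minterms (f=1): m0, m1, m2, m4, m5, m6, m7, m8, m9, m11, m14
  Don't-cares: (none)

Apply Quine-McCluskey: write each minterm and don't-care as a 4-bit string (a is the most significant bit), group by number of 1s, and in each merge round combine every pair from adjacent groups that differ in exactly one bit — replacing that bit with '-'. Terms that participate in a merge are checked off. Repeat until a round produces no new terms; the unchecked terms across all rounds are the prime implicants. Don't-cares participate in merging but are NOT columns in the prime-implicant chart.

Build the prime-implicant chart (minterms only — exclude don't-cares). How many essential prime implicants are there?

size-2^0 implicants → 0000(✓)  0001(✓)  0010(✓)  0100(✓)  0101(✓)  0110(✓)  0111(✓)  1000(✓)  1001(✓)  1011(✓)  1110(✓)
size-2^1 implicants → -000(✓)  -001(✓)  -110  0-00(✓)  0-01(✓)  0-10(✓)  00-0(✓)  000-(✓)  01-0(✓)  01-1(✓)  010-(✓)  011-(✓)  10-1  100-(✓)
size-2^2 implicants → -00-  0--0  0-0-  01--
Unchecked terms (primes): -00-, -110, 0--0, 0-0-, 01--, 10-1
Minterm coverage:
  m0 ⊆ -00-,0--0,0-0-
  m1 ⊆ -00-,0-0-
  m2 ⊆ 0--0 [E]
  m4 ⊆ 0--0,0-0-,01--
  m5 ⊆ 0-0-,01--
  m6 ⊆ -110,0--0,01--
  m7 ⊆ 01-- [E]
  m8 ⊆ -00- [E]
  m9 ⊆ -00-,10-1
  m11 ⊆ 10-1 [E]
  m14 ⊆ -110 [E]
E = {-00-, -110, 0--0, 01--, 10-1}

5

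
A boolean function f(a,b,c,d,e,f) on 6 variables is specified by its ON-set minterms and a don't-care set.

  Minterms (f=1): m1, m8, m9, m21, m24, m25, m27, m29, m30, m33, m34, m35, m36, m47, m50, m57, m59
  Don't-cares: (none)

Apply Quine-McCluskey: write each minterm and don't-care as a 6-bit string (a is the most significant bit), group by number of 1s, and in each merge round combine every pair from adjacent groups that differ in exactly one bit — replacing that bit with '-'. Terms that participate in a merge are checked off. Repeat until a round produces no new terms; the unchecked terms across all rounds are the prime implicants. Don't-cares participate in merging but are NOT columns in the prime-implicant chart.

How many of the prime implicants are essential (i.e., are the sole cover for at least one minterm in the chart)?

7

[col 0] 000001*, 001000*, 001001*, 010101*, 011000*, 011001*, 011011*, 011101*, 011110, 100001*, 100010*, 100011*, 100100, 101111, 110010*, 111001*, 111011*
[col 1] -00001, -11001*, -11011*, 0-1000*, 0-1001*, 00-001, 00100-*, 01-101, 011-01, 0110-1*, 01100-*, 1-0010, 1000-1, 10001-, 1110-1*
[col 2] -110-1, 0-100-
Prime implicants: -00001, -110-1, 0-100-, 00-001, 01-101, 011-01, 011110, 1-0010, 1000-1, 10001-, 100100, 101111
PI chart (minterm → PIs covering it):
  1 | -00001,00-001
  8 | 0-100-  (sole → essential)
  9 | 0-100-,00-001
  21 | 01-101  (sole → essential)
  24 | 0-100-  (sole → essential)
  25 | -110-1,0-100-,011-01
  27 | -110-1  (sole → essential)
  29 | 01-101,011-01
  30 | 011110  (sole → essential)
  33 | -00001,1000-1
  34 | 1-0010,10001-
  35 | 1000-1,10001-
  36 | 100100  (sole → essential)
  47 | 101111  (sole → essential)
  50 | 1-0010  (sole → essential)
  57 | -110-1  (sole → essential)
  59 | -110-1  (sole → essential)
Essential prime implicants: -110-1, 0-100-, 01-101, 011110, 1-0010, 100100, 101111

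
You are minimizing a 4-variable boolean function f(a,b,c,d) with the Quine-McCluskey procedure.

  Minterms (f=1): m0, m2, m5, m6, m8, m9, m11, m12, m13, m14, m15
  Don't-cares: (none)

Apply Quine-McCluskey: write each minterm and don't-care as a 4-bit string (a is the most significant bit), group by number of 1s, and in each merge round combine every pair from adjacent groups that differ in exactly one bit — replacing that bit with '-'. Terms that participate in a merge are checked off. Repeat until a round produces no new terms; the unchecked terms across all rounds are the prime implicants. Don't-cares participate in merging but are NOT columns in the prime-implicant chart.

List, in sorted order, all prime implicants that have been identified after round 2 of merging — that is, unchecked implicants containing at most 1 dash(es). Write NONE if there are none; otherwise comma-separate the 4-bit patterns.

Round 0: 0000✓ 0010✓ 0101✓ 0110✓ 1000✓ 1001✓ 1011✓ 1100✓ 1101✓ 1110✓ 1111✓
Round 1: -000 -101 -110 0-10 00-0 1-00✓ 1-01✓ 1-11✓ 10-1✓ 100-✓ 11-0✓ 11-1✓ 110-✓ 111-✓
Round 2: 1--1 1-0- 11--
PIs = {-000, -101, -110, 0-10, 00-0, 1--1, 1-0-, 11--}

-000, -101, -110, 0-10, 00-0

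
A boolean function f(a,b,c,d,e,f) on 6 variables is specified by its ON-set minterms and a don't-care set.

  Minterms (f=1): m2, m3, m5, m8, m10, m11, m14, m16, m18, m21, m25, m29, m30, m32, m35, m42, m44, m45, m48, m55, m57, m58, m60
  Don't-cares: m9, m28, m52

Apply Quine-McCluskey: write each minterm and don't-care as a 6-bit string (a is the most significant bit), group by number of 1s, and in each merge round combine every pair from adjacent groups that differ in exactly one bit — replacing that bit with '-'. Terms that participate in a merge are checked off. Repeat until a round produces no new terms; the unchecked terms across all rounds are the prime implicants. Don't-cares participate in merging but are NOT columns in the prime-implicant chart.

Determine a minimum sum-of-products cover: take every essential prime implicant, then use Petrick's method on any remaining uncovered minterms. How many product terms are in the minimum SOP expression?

[col 0] 000010*, 000011*, 000101*, 001000*, 001001*, 001010*, 001011*, 001110*, 010000*, 010010*, 010101*, 011001*, 011100*, 011101*, 011110*, 100000*, 100011*, 101010*, 101100*, 101101*, 110000*, 110100*, 110111, 111001*, 111010*, 111100*
[col 1] -00011, -01010, -10000, -11001, -11100, 0-0010, 0-0101, 0-1001, 0-1110, 00-010*, 00-011*, 00001-*, 001-10, 0010-0*, 0010-1*, 00100-*, 00101-*, 01-101, 0100-0, 011-01, 0111-0, 01110-, 1-0000, 1-1010, 1-1100, 10110-, 11-100, 110-00
[col 2] 00-01-, 0010--
Prime implicants: -00011, -01010, -10000, -11001, -11100, 0-0010, 0-0101, 0-1001, 0-1110, 00-01-, 001-10, 0010--, 01-101, 0100-0, 011-01, 0111-0, 01110-, 1-0000, 1-1010, 1-1100, 10110-, 11-100, 110-00, 110111
PI chart (minterm → PIs covering it):
  2 | 0-0010,00-01-
  3 | -00011,00-01-
  5 | 0-0101  (sole → essential)
  8 | 0010--  (sole → essential)
  10 | -01010,00-01-,001-10,0010--
  11 | 00-01-,0010--
  14 | 0-1110,001-10
  16 | -10000,0100-0
  18 | 0-0010,0100-0
  21 | 0-0101,01-101
  25 | -11001,0-1001,011-01
  29 | 01-101,011-01,01110-
  30 | 0-1110,0111-0
  32 | 1-0000  (sole → essential)
  35 | -00011  (sole → essential)
  42 | -01010,1-1010
  44 | 1-1100,10110-
  45 | 10110-  (sole → essential)
  48 | -10000,1-0000,110-00
  55 | 110111  (sole → essential)
  57 | -11001  (sole → essential)
  58 | 1-1010  (sole → essential)
  60 | -11100,1-1100,11-100
Essential prime implicants: -00011, -11001, 0-0101, 0010--, 1-0000, 1-1010, 10110-, 110111
Petrick residual → -10000, -11100, 0-0010, 0-1110, 01-101
Minimum SOP uses 13 PIs: b'c'd'ef + bc'd'e'f' + bcd'e'f + bcde'f' + a'c'd'ef' + a'c'de'f + a'cdef' + a'b'cd' + a'bde'f + ac'd'e'f' + acd'ef' + ab'cde' + abc'def

13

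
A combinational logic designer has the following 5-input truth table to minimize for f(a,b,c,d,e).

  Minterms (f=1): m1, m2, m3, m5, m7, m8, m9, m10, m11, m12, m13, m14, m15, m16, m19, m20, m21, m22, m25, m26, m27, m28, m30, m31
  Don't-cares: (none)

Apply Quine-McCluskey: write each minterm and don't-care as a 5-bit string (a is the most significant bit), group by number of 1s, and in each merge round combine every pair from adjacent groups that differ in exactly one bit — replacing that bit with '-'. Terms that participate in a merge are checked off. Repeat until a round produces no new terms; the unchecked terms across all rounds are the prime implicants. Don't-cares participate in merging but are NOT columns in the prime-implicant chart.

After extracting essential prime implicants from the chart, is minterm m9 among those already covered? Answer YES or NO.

YES

[col 0] 00001*, 00010*, 00011*, 00101*, 00111*, 01000*, 01001*, 01010*, 01011*, 01100*, 01101*, 01110*, 01111*, 10000*, 10011*, 10100*, 10101*, 10110*, 11001*, 11010*, 11011*, 11100*, 11110*, 11111*
[col 1] -0011*, -0101, -1001*, -1010*, -1011*, -1100*, -1110*, -1111*, 0-001*, 0-010*, 0-011*, 0-101*, 0-111*, 00-01*, 00-11*, 000-1*, 0001-*, 001-1*, 01-00*, 01-01*, 01-10*, 01-11*, 010-0*, 010-1*, 0100-*, 0101-*, 011-0*, 011-1*, 0110-*, 0111-*, 1-011*, 1-100*, 1-110*, 10-00, 101-0*, 1010-, 11-10*, 11-11*, 110-1*, 1101-*, 111-0*, 1111-*
[col 2] --011, -1-10*, -1-11*, -10-1, -101-*, -11-0, -111-*, 0--01*, 0--11*, 0-0-1*, 0-01-, 0-1-1*, 00--1*, 01--0*, 01--1*, 01-0-*, 01-1-*, 010--*, 011--*, 1-1-0, 11-1-*
[col 3] -1-1-, 0---1, 01---
Prime implicants: --011, -0101, -1-1-, -10-1, -11-0, 0---1, 0-01-, 01---, 1-1-0, 10-00, 1010-
PI chart (minterm → PIs covering it):
  1 | 0---1  (sole → essential)
  2 | 0-01-  (sole → essential)
  3 | --011,0---1,0-01-
  5 | -0101,0---1
  7 | 0---1  (sole → essential)
  8 | 01---  (sole → essential)
  9 | -10-1,0---1,01---
  10 | -1-1-,0-01-,01---
  11 | --011,-1-1-,-10-1,0---1,0-01-,01---
  12 | -11-0,01---
  13 | 0---1,01---
  14 | -1-1-,-11-0,01---
  15 | -1-1-,0---1,01---
  16 | 10-00  (sole → essential)
  19 | --011  (sole → essential)
  20 | 1-1-0,10-00,1010-
  21 | -0101,1010-
  22 | 1-1-0  (sole → essential)
  25 | -10-1  (sole → essential)
  26 | -1-1-  (sole → essential)
  27 | --011,-1-1-,-10-1
  28 | -11-0,1-1-0
  30 | -1-1-,-11-0,1-1-0
  31 | -1-1-  (sole → essential)
Essential prime implicants: --011, -1-1-, -10-1, 0---1, 0-01-, 01---, 1-1-0, 10-00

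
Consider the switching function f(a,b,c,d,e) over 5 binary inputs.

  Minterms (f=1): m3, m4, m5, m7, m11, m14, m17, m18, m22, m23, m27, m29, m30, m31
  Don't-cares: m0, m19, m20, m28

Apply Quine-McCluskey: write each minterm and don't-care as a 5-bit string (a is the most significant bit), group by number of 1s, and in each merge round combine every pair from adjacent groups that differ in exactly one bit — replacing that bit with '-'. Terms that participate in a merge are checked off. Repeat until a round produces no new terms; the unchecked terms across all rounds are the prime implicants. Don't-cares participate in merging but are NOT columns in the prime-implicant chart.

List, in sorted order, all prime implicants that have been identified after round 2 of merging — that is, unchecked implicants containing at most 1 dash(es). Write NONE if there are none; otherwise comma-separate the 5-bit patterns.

-0100, -1110, 00-00, 001-1, 0010-, 100-1

size-2^0 implicants → 00000(✓)  00011(✓)  00100(✓)  00101(✓)  00111(✓)  01011(✓)  01110(✓)  10001(✓)  10010(✓)  10011(✓)  10100(✓)  10110(✓)  10111(✓)  11011(✓)  11100(✓)  11101(✓)  11110(✓)  11111(✓)
size-2^1 implicants → -0011(✓)  -0100  -0111(✓)  -1011(✓)  -1110  0-011(✓)  00-00  00-11(✓)  001-1  0010-  1-011(✓)  1-100(✓)  1-110(✓)  1-111(✓)  10-10(✓)  10-11(✓)  100-1  1001-(✓)  101-0(✓)  1011-(✓)  11-11(✓)  111-0(✓)  111-1(✓)  1110-(✓)  1111-(✓)
size-2^2 implicants → --011  -0-11  1--11  1-1-0  1-11-  10-1-  111--
Unchecked terms (primes): --011, -0-11, -0100, -1110, 00-00, 001-1, 0010-, 1--11, 1-1-0, 1-11-, 10-1-, 100-1, 111--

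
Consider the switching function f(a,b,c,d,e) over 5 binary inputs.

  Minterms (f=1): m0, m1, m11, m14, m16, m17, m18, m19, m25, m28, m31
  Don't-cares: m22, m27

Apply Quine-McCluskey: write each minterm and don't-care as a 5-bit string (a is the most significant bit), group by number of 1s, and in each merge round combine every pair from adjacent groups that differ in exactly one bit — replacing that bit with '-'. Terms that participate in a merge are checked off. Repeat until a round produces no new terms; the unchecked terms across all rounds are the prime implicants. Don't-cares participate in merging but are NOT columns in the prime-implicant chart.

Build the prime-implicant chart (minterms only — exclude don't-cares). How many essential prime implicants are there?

6

Round 0: 00000✓ 00001✓ 01011✓ 01110 10000✓ 10001✓ 10010✓ 10011✓ 10110✓ 11001✓ 11011✓ 11100 11111✓
Round 1: -0000✓ -0001✓ -1011 0000-✓ 1-001✓ 1-011✓ 10-10 100-0✓ 100-1✓ 1000-✓ 1001-✓ 11-11 110-1✓
Round 2: -000- 1-0-1 100--
PIs = {-000-, -1011, 01110, 1-0-1, 10-10, 100--, 11-11, 11100}
Coverage chart:
  m0: -000- ←essential
  m1: -000- ←essential
  m11: -1011 ←essential
  m14: 01110 ←essential
  m16: -000-,100--
  m17: -000-,1-0-1,100--
  m18: 10-10,100--
  m19: 1-0-1,100--
  m25: 1-0-1 ←essential
  m28: 11100 ←essential
  m31: 11-11 ←essential
Essential: -000-, -1011, 01110, 1-0-1, 11-11, 11100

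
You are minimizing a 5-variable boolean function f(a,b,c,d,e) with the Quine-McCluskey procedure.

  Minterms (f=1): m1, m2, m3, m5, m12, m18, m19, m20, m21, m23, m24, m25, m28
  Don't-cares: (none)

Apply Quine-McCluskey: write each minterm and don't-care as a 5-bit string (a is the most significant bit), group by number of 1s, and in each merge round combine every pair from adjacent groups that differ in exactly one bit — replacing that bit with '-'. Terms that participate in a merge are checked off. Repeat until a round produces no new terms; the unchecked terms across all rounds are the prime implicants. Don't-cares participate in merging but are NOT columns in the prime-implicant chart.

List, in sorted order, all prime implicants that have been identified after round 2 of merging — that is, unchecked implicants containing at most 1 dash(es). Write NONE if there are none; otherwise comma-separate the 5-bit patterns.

-0101, -1100, 00-01, 000-1, 1-100, 10-11, 101-1, 1010-, 11-00, 1100-

Round 0: 00001✓ 00010✓ 00011✓ 00101✓ 01100✓ 10010✓ 10011✓ 10100✓ 10101✓ 10111✓ 11000✓ 11001✓ 11100✓
Round 1: -0010✓ -0011✓ -0101 -1100 00-01 000-1 0001-✓ 1-100 10-11 1001-✓ 101-1 1010- 11-00 1100-
Round 2: -001-
PIs = {-001-, -0101, -1100, 00-01, 000-1, 1-100, 10-11, 101-1, 1010-, 11-00, 1100-}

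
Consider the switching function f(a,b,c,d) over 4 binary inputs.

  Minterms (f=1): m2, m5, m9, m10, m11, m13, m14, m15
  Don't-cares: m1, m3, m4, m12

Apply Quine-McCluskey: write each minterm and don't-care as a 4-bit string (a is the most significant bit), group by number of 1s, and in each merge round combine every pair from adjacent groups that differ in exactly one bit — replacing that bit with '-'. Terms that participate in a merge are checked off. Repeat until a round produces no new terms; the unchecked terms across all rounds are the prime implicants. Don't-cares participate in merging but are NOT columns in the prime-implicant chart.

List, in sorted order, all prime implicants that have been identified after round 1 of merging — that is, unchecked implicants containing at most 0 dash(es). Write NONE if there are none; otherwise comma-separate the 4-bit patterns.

NONE

Round 0: 0001✓ 0010✓ 0011✓ 0100✓ 0101✓ 1001✓ 1010✓ 1011✓ 1100✓ 1101✓ 1110✓ 1111✓
Round 1: -001✓ -010✓ -011✓ -100✓ -101✓ 0-01✓ 00-1✓ 001-✓ 010-✓ 1-01✓ 1-10✓ 1-11✓ 10-1✓ 101-✓ 11-0✓ 11-1✓ 110-✓ 111-✓
Round 2: --01 -0-1 -01- -10- 1--1 1-1- 11--
PIs = {--01, -0-1, -01-, -10-, 1--1, 1-1-, 11--}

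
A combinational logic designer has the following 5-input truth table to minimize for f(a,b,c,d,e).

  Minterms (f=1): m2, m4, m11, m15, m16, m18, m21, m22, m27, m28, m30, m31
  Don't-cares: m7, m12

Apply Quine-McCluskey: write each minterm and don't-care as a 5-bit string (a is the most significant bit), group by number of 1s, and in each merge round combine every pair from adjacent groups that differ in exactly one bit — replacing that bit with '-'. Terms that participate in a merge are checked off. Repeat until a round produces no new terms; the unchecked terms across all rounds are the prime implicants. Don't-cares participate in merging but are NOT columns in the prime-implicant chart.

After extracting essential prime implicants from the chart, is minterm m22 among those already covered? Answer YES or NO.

Round 0: 00010✓ 00100✓ 00111✓ 01011✓ 01100✓ 01111✓ 10000✓ 10010✓ 10101 10110✓ 11011✓ 11100✓ 11110✓ 11111✓
Round 1: -0010 -1011✓ -1100 -1111✓ 0-100 0-111 01-11✓ 1-110 10-10 100-0 11-11✓ 111-0 1111-
Round 2: -1-11
PIs = {-0010, -1-11, -1100, 0-100, 0-111, 1-110, 10-10, 100-0, 10101, 111-0, 1111-}
Coverage chart:
  m2: -0010 ←essential
  m4: 0-100 ←essential
  m11: -1-11 ←essential
  m15: -1-11,0-111
  m16: 100-0 ←essential
  m18: -0010,10-10,100-0
  m21: 10101 ←essential
  m22: 1-110,10-10
  m27: -1-11 ←essential
  m28: -1100,111-0
  m30: 1-110,111-0,1111-
  m31: -1-11,1111-
Essential: -0010, -1-11, 0-100, 100-0, 10101

NO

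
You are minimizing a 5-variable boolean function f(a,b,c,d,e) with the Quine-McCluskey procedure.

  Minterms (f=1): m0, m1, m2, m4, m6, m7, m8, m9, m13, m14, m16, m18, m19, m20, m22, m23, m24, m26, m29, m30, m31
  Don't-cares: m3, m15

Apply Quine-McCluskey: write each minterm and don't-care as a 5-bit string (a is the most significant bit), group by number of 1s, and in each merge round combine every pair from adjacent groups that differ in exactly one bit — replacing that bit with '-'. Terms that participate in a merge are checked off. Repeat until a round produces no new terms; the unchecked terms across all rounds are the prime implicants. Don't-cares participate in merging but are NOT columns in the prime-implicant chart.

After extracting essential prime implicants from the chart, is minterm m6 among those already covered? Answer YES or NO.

YES

size-2^0 implicants → 00000(✓)  00001(✓)  00010(✓)  00011(✓)  00100(✓)  00110(✓)  00111(✓)  01000(✓)  01001(✓)  01101(✓)  01110(✓)  01111(✓)  10000(✓)  10010(✓)  10011(✓)  10100(✓)  10110(✓)  10111(✓)  11000(✓)  11010(✓)  11101(✓)  11110(✓)  11111(✓)
size-2^1 implicants → -0000(✓)  -0010(✓)  -0011(✓)  -0100(✓)  -0110(✓)  -0111(✓)  -1000(✓)  -1101(✓)  -1110(✓)  -1111(✓)  0-000(✓)  0-001(✓)  0-110(✓)  0-111(✓)  00-00(✓)  00-10(✓)  00-11(✓)  000-0(✓)  000-1(✓)  0000-(✓)  0001-(✓)  001-0(✓)  0011-(✓)  01-01  0100-(✓)  011-1(✓)  0111-(✓)  1-000(✓)  1-010(✓)  1-110(✓)  1-111(✓)  10-00(✓)  10-10(✓)  10-11(✓)  100-0(✓)  1001-(✓)  101-0(✓)  1011-(✓)  11-10(✓)  110-0(✓)  111-1(✓)  1111-(✓)
size-2^2 implicants → --000  --110(✓)  --111(✓)  -0-00(✓)  -0-10(✓)  -0-11(✓)  -00-0(✓)  -001-(✓)  -01-0(✓)  -011-(✓)  -11-1  -111-(✓)  0-00-  0-11-(✓)  00--0(✓)  00-1-(✓)  000--  1--10  1-0-0  1-11-(✓)  10--0(✓)  10-1-(✓)
size-2^3 implicants → --11-  -0--0  -0-1-
Unchecked terms (primes): --000, --11-, -0--0, -0-1-, -11-1, 0-00-, 000--, 01-01, 1--10, 1-0-0
Minterm coverage:
  m0 ⊆ --000,-0--0,0-00-,000--
  m1 ⊆ 0-00-,000--
  m2 ⊆ -0--0,-0-1-,000--
  m4 ⊆ -0--0 [E]
  m6 ⊆ --11-,-0--0,-0-1-
  m7 ⊆ --11-,-0-1-
  m8 ⊆ --000,0-00-
  m9 ⊆ 0-00-,01-01
  m13 ⊆ -11-1,01-01
  m14 ⊆ --11- [E]
  m16 ⊆ --000,-0--0,1-0-0
  m18 ⊆ -0--0,-0-1-,1--10,1-0-0
  m19 ⊆ -0-1- [E]
  m20 ⊆ -0--0 [E]
  m22 ⊆ --11-,-0--0,-0-1-,1--10
  m23 ⊆ --11-,-0-1-
  m24 ⊆ --000,1-0-0
  m26 ⊆ 1--10,1-0-0
  m29 ⊆ -11-1 [E]
  m30 ⊆ --11-,1--10
  m31 ⊆ --11-,-11-1
E = {--11-, -0--0, -0-1-, -11-1}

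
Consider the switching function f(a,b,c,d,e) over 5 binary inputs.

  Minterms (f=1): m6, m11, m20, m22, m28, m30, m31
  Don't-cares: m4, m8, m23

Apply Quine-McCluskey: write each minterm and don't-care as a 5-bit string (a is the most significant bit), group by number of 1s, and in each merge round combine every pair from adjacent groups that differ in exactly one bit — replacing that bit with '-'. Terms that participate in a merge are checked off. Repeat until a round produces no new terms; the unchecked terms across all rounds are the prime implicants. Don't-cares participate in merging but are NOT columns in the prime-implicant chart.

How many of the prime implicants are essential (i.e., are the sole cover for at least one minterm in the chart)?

[col 0] 00100*, 00110*, 01000, 01011, 10100*, 10110*, 10111*, 11100*, 11110*, 11111*
[col 1] -0100*, -0110*, 001-0*, 1-100*, 1-110*, 1-111*, 101-0*, 1011-*, 111-0*, 1111-*
[col 2] -01-0, 1-1-0, 1-11-
Prime implicants: -01-0, 01000, 01011, 1-1-0, 1-11-
PI chart (minterm → PIs covering it):
  6 | -01-0  (sole → essential)
  11 | 01011  (sole → essential)
  20 | -01-0,1-1-0
  22 | -01-0,1-1-0,1-11-
  28 | 1-1-0  (sole → essential)
  30 | 1-1-0,1-11-
  31 | 1-11-  (sole → essential)
Essential prime implicants: -01-0, 01011, 1-1-0, 1-11-

4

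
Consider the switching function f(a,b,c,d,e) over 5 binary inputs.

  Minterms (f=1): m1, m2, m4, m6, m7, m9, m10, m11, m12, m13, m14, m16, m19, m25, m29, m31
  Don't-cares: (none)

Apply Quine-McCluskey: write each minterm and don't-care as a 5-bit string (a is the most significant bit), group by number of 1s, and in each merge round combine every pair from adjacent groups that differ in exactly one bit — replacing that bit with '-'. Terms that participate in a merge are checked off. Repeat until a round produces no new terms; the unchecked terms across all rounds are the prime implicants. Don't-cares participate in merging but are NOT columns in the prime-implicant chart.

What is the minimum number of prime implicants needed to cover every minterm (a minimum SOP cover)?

Round 0: 00001✓ 00010✓ 00100✓ 00110✓ 00111✓ 01001✓ 01010✓ 01011✓ 01100✓ 01101✓ 01110✓ 10000 10011 11001✓ 11101✓ 11111✓
Round 1: -1001✓ -1101✓ 0-001 0-010✓ 0-100✓ 0-110✓ 00-10✓ 001-0✓ 0011- 01-01✓ 01-10✓ 010-1 0101- 011-0✓ 0110- 11-01✓ 111-1
Round 2: -1-01 0--10 0-1-0
PIs = {-1-01, 0--10, 0-001, 0-1-0, 0011-, 010-1, 0101-, 0110-, 10000, 10011, 111-1}
Coverage chart:
  m1: 0-001 ←essential
  m2: 0--10 ←essential
  m4: 0-1-0 ←essential
  m6: 0--10,0-1-0,0011-
  m7: 0011- ←essential
  m9: -1-01,0-001,010-1
  m10: 0--10,0101-
  m11: 010-1,0101-
  m12: 0-1-0,0110-
  m13: -1-01,0110-
  m14: 0--10,0-1-0
  m16: 10000 ←essential
  m19: 10011 ←essential
  m25: -1-01 ←essential
  m29: -1-01,111-1
  m31: 111-1 ←essential
Essential: -1-01, 0--10, 0-001, 0-1-0, 0011-, 10000, 10011, 111-1
Petrick residual → 010-1
Min cover (9 terms): bd'e + a'de' + a'c'd'e + a'ce' + a'b'cd + a'bc'e + ab'c'd'e' + ab'c'de + abce

9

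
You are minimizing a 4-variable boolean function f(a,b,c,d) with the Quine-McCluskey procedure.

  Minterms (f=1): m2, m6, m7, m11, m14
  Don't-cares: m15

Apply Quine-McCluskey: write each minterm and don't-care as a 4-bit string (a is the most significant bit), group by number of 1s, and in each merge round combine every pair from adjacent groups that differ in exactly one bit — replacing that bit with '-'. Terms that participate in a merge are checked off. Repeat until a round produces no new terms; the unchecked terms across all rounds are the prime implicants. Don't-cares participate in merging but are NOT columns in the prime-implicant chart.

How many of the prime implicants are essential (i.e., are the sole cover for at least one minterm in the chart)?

Round 0: 0010✓ 0110✓ 0111✓ 1011✓ 1110✓ 1111✓
Round 1: -110✓ -111✓ 0-10 011-✓ 1-11 111-✓
Round 2: -11-
PIs = {-11-, 0-10, 1-11}
Coverage chart:
  m2: 0-10 ←essential
  m6: -11-,0-10
  m7: -11- ←essential
  m11: 1-11 ←essential
  m14: -11- ←essential
Essential: -11-, 0-10, 1-11

3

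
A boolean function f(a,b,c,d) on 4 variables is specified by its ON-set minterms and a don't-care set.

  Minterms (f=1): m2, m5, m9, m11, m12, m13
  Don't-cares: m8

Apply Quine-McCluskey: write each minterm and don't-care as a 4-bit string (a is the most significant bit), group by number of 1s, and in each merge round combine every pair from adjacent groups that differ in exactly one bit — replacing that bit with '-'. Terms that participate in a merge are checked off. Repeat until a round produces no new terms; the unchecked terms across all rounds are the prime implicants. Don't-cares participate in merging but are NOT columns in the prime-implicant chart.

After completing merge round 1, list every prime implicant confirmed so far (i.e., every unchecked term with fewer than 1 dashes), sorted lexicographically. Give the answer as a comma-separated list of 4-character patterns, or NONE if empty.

[col 0] 0010, 0101*, 1000*, 1001*, 1011*, 1100*, 1101*
[col 1] -101, 1-00*, 1-01*, 10-1, 100-*, 110-*
[col 2] 1-0-
Prime implicants: -101, 0010, 1-0-, 10-1

0010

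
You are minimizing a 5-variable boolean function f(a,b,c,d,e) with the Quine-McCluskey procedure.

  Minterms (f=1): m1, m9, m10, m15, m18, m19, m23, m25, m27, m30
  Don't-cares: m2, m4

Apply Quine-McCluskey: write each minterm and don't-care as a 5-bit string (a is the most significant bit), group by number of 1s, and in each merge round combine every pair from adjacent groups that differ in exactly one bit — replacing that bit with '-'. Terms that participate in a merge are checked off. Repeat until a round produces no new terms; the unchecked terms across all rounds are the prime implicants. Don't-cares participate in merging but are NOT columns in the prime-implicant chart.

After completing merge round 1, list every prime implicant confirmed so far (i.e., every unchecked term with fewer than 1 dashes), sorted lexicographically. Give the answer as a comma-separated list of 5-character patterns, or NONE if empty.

[col 0] 00001*, 00010*, 00100, 01001*, 01010*, 01111, 10010*, 10011*, 10111*, 11001*, 11011*, 11110
[col 1] -0010, -1001, 0-001, 0-010, 1-011, 10-11, 1001-, 110-1
Prime implicants: -0010, -1001, 0-001, 0-010, 00100, 01111, 1-011, 10-11, 1001-, 110-1, 11110

00100, 01111, 11110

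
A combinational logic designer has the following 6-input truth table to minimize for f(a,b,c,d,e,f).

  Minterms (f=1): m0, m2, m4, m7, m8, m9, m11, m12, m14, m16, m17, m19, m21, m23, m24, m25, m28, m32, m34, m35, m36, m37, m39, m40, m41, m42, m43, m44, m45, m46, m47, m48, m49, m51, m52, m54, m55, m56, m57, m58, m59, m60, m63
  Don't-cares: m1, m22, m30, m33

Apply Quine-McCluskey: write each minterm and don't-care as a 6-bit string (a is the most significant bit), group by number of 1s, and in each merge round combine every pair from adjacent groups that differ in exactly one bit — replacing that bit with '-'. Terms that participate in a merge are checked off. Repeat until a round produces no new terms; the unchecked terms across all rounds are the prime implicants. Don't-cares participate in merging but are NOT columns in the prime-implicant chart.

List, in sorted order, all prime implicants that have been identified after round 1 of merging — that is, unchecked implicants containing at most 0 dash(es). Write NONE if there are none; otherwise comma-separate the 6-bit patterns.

Round 0: 000000✓ 000001✓ 000010✓ 000100✓ 000111✓ 001000✓ 001001✓ 001011✓ 001100✓ 001110✓ 010000✓ 010001✓ 010011✓ 010101✓ 010110✓ 010111✓ 011000✓ 011001✓ 011100✓ 011110✓ 100000✓ 100001✓ 100010✓ 100011✓ 100100✓ 100101✓ 100111✓ 101000✓ 101001✓ 101010✓ 101011✓ 101100✓ 101101✓ 101110✓ 101111✓ 110000✓ 110001✓ 110011✓ 110100✓ 110110✓ 110111✓ 111000✓ 111001✓ 111010✓ 111011✓ 111100✓ 111111✓
Round 1: -00000✓ -00001✓ -00010✓ -00100✓ -00111✓ -01000✓ -01001✓ -01011✓ -01100✓ -01110✓ -10000✓ -10001✓ -10011✓ -10110✓ -10111✓ -11000✓ -11001✓ -11100✓ 0-0000✓ 0-0001✓ 0-0111✓ 0-1000✓ 0-1001✓ 0-1100✓ 0-1110✓ 00-000✓ 00-001✓ 00-100✓ 000-00✓ 0000-0✓ 00000-✓ 001-00✓ 0010-1✓ 00100-✓ 0011-0✓ 01-000✓ 01-001✓ 01-110 010-01✓ 010-11✓ 0100-1✓ 01000-✓ 0101-1✓ 01011-✓ 011-00✓ 01100-✓ 0111-0✓ 1-0000✓ 1-0001✓ 1-0011✓ 1-0100✓ 1-0111✓ 1-1000✓ 1-1001✓ 1-1010✓ 1-1011✓ 1-1100✓ 1-1111✓ 10-000✓ 10-001✓ 10-010✓ 10-011✓ 10-100✓ 10-101✓ 10-111✓ 100-00✓ 100-01✓ 100-11✓ 1000-0✓ 1000-1✓ 10000-✓ 10001-✓ 1001-1✓ 10010-✓ 101-00✓ 101-01✓ 101-10✓ 101-11✓ 1010-0✓ 1010-1✓ 10100-✓ 10101-✓ 1011-0✓ 1011-1✓ 10110-✓ 10111-✓ 11-000✓ 11-001✓ 11-011✓ 11-100✓ 11-111✓ 110-00✓ 110-11✓ 1100-1✓ 11000-✓ 1101-0 11011-✓ 111-00✓ 111-11✓ 1110-0✓ 1110-1✓ 11100-✓ 11101-✓
Round 2: --0000✓ --0001✓ --0111 --1000✓ --1001✓ --1100✓ -0-000✓ -0-001✓ -0-100✓ -00-00✓ -000-0 -0000-✓ -01-00✓ -010-1 -0100-✓ -011-0 -1-000✓ -1-001✓ -10-11 -100-1 -1000-✓ -1011- -11-00✓ -1100-✓ 0--000✓ 0--001✓ 0-000-✓ 0-1-00✓ 0-100-✓ 0-11-0 00--00✓ 00-00-✓ 01-00-✓ 010--1 1--000✓ 1--001✓ 1--011✓ 1--100✓ 1--111✓ 1-0-00✓ 1-0-11✓ 1-00-1✓ 1-000-✓ 1-1-00✓ 1-1-11✓ 1-10-0✓ 1-10-1✓ 1-100-✓ 1-101-✓ 10--00✓ 10--01✓ 10--11✓ 10-0-0✓ 10-0-1✓ 10-00-✓ 10-01-✓ 10-1-1✓ 10-10-✓ 100--1✓ 100-0-✓ 1000--✓ 101--0✓ 101--1✓ 101-0-✓ 101-1-✓ 1010--✓ 1011--✓ 11--00✓ 11--11✓ 11-0-1✓ 11-00-✓ 1110--✓
Round 3: ---000✓ ---001✓ --000-✓ --1-00 --100-✓ -0--00 -0-00-✓ -1-00-✓ 0--00-✓ 1---00 1---11 1--0-1 1--00-✓ 1-10-- 10---1 10--0- 10-0-- 101---
Round 4: ---00-
PIs = {---00-, --0111, --1-00, -0--00, -000-0, -010-1, -011-0, -10-11, -100-1, -1011-, 0-11-0, 01-110, 010--1, 1---00, 1---11, 1--0-1, 1-10--, 10---1, 10--0-, 10-0--, 101---, 1101-0}

NONE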